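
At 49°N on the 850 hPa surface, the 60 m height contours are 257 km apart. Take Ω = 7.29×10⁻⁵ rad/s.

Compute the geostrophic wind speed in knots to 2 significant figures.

40 knots

Coriolis parameter at 49°N:
f = 2Ω sin φ = 2 × 7.29×10⁻⁵ × sin 49° = 1.10×10⁻⁴ s⁻¹
Height gradient: |∂Z/∂n| = 60 m / 257000 m = 2.33×10⁻⁴
On a pressure surface, geostrophic balance gives V_g = (g/f)|∂Z/∂n|:
V_g = 9.81 × 2.33×10⁻⁴ / 1.10×10⁻⁴ = 20.8 m/s
Converting: 20.8 m/s × 1.944 = 40 knots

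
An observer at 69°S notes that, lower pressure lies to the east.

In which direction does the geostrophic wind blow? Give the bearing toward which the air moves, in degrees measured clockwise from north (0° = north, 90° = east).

000°

The pressure-gradient force points toward the east (bearing 090°).
Geostrophic balance: in the Southern Hemisphere the Coriolis force deflects motion to the left, so the geostrophic wind blows 90° to the left of the pressure-gradient force (low pressure on the right).
Rotating 090° by 90° counterclockwise gives 000° — the wind blows toward the north.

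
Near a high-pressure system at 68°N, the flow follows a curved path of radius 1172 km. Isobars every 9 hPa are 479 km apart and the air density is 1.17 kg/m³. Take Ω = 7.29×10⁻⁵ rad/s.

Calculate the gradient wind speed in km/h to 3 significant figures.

Coriolis parameter at 68°N:
f = 2Ω sin φ = 2 × 7.29×10⁻⁵ × sin 68° = 1.35×10⁻⁴ s⁻¹
Pressure gradient: |∂P/∂n| = 900 Pa / 479000 m = 1.88×10⁻³ Pa/m
Geostrophic speed: V_g = |∂P/∂n|/(fρ) = 1.88×10⁻³/(1.35×10⁻⁴ × 1.17) = 11.9 m/s
Around a high, pressure-gradient force acts outward with centrifugal, so Coriolis balances both:
fV = (1/ρ)|∂P/∂n| + V²/R  →  V² − fR·V + fR·V_g = 0
With fR = 1.35×10⁻⁴ × 1172×10³ m = 158 m/s:
V = [fR − √((fR)² − 4 fR V_g)]/2 = [158 − √(158² − 4×158×11.9)]/2 = 12.9 m/s
Supergeostrophic (V > V_g = 11.9 m/s), as expected around a high.
Converting: 12.9 m/s × 3.6 = 46.6 km/h

46.6 km/h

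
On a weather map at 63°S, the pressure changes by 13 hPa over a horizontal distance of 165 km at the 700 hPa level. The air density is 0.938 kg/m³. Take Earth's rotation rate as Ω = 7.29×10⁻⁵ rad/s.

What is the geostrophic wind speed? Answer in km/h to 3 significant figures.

Coriolis parameter at 63°S:
f = 2Ω sin φ = 2 × 7.29×10⁻⁵ × sin 63° = 1.30×10⁻⁴ s⁻¹
Pressure gradient: |∂P/∂n| = 1300 Pa / 165000 m = 7.88×10⁻³ Pa/m
Geostrophic balance (pressure-gradient force = Coriolis force):
V_g = (1/(fρ)) |∂P/∂n| = 7.88×10⁻³ / (1.30×10⁻⁴ × 0.938) = 64.7 m/s
Converting: 64.7 m/s × 3.6 = 233 km/h

233 km/h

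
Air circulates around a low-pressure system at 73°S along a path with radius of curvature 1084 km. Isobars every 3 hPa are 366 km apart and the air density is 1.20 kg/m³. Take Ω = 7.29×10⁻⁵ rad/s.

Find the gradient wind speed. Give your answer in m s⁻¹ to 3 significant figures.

4.75 m s⁻¹

Coriolis parameter at 73°S:
f = 2Ω sin φ = 2 × 7.29×10⁻⁵ × sin 73° = 1.39×10⁻⁴ s⁻¹
Pressure gradient: |∂P/∂n| = 300 Pa / 366000 m = 8.20×10⁻⁴ Pa/m
Geostrophic speed: V_g = |∂P/∂n|/(fρ) = 8.20×10⁻⁴/(1.39×10⁻⁴ × 1.20) = 4.90 m/s
Around a low, centrifugal force acts outward with Coriolis, so pressure-gradient force balances both:
(1/ρ)|∂P/∂n| = fV + V²/R  →  V² + fR·V − fR·V_g = 0
With fR = 1.39×10⁻⁴ × 1084×10³ m = 151 m/s:
V = [−fR + √((fR)² + 4 fR V_g)]/2 = [−151 + √(151² + 4×151×4.9)]/2 = 4.75 m/s
Subgeostrophic (V < V_g = 4.9 m/s), as expected around a low.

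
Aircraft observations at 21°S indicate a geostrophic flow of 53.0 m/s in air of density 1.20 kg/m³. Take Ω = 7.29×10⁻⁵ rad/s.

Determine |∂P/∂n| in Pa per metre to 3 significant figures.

3.32×10⁻³ Pa/m

Coriolis parameter at 21°S:
f = 2Ω sin φ = 2 × 7.29×10⁻⁵ × sin 21° = 5.23×10⁻⁵ s⁻¹
Geostrophic balance rearranged: |∂P/∂n| = f ρ V_g
|∂P/∂n| = 5.23×10⁻⁵ × 1.20 × 53.0 = 3.32×10⁻³ Pa/m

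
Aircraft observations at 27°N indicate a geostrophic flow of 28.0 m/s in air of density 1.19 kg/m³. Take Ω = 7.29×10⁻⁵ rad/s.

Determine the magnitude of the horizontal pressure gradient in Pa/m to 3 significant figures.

Coriolis parameter at 27°N:
f = 2Ω sin φ = 2 × 7.29×10⁻⁵ × sin 27° = 6.62×10⁻⁵ s⁻¹
Geostrophic balance rearranged: |∂P/∂n| = f ρ V_g
|∂P/∂n| = 6.62×10⁻⁵ × 1.19 × 28.0 = 2.21×10⁻³ Pa/m

2.21×10⁻³ Pa/m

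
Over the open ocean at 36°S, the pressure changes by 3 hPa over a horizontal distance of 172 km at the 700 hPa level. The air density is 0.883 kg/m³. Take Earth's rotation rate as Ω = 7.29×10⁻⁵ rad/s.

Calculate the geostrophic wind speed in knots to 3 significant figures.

Coriolis parameter at 36°S:
f = 2Ω sin φ = 2 × 7.29×10⁻⁵ × sin 36° = 8.57×10⁻⁵ s⁻¹
Pressure gradient: |∂P/∂n| = 300 Pa / 172000 m = 1.74×10⁻³ Pa/m
Geostrophic balance (pressure-gradient force = Coriolis force):
V_g = (1/(fρ)) |∂P/∂n| = 1.74×10⁻³ / (8.57×10⁻⁵ × 0.883) = 23.0 m/s
Converting: 23.0 m/s × 1.944 = 44.8 knots

44.8 knots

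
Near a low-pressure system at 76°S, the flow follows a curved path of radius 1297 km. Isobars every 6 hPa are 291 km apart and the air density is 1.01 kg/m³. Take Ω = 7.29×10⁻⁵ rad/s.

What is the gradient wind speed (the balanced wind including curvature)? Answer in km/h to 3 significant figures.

Coriolis parameter at 76°S:
f = 2Ω sin φ = 2 × 7.29×10⁻⁵ × sin 76° = 1.41×10⁻⁴ s⁻¹
Pressure gradient: |∂P/∂n| = 600 Pa / 291000 m = 2.06×10⁻³ Pa/m
Geostrophic speed: V_g = |∂P/∂n|/(fρ) = 2.06×10⁻³/(1.41×10⁻⁴ × 1.01) = 14.4 m/s
Around a low, centrifugal force acts outward with Coriolis, so pressure-gradient force balances both:
(1/ρ)|∂P/∂n| = fV + V²/R  →  V² + fR·V − fR·V_g = 0
With fR = 1.41×10⁻⁴ × 1297×10³ m = 183 m/s:
V = [−fR + √((fR)² + 4 fR V_g)]/2 = [−183 + √(183² + 4×183×14.4)]/2 = 13.4 m/s
Subgeostrophic (V < V_g = 14.4 m/s), as expected around a low.
Converting: 13.4 m/s × 3.6 = 48.4 km/h

48.4 km/h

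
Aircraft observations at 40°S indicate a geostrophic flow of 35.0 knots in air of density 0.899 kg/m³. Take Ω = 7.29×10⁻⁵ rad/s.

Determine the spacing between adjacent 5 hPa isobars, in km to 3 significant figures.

330 km

Coriolis parameter at 40°S:
f = 2Ω sin φ = 2 × 7.29×10⁻⁵ × sin 40° = 9.37×10⁻⁵ s⁻¹
Wind speed in SI: 35.0 knots = 18.0 m/s
Geostrophic balance rearranged: |∂P/∂n| = f ρ V_g
|∂P/∂n| = 9.37×10⁻⁵ × 0.899 × 18.0 = 1.52×10⁻³ Pa/m
Isobar spacing: Δn = ΔP/|∂P/∂n| = 500 Pa / 1.52×10⁻³ Pa/m = 329594 m ≈ 330 km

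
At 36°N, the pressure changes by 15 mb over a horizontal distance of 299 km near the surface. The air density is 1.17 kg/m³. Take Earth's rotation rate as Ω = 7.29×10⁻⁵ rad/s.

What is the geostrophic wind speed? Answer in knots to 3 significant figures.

Coriolis parameter at 36°N:
f = 2Ω sin φ = 2 × 7.29×10⁻⁵ × sin 36° = 8.57×10⁻⁵ s⁻¹
Pressure gradient: |∂P/∂n| = 1500 Pa / 299000 m = 5.02×10⁻³ Pa/m
Geostrophic balance (pressure-gradient force = Coriolis force):
V_g = (1/(fρ)) |∂P/∂n| = 5.02×10⁻³ / (8.57×10⁻⁵ × 1.17) = 50.0 m/s
Converting: 50.0 m/s × 1.944 = 97.3 knots

97.3 knots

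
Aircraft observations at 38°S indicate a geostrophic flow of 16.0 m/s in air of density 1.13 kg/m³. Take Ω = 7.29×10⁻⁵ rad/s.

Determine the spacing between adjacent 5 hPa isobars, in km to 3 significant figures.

Coriolis parameter at 38°S:
f = 2Ω sin φ = 2 × 7.29×10⁻⁵ × sin 38° = 8.98×10⁻⁵ s⁻¹
Geostrophic balance rearranged: |∂P/∂n| = f ρ V_g
|∂P/∂n| = 8.98×10⁻⁵ × 1.13 × 16.0 = 1.62×10⁻³ Pa/m
Isobar spacing: Δn = ΔP/|∂P/∂n| = 500 Pa / 1.62×10⁻³ Pa/m = 308086 m ≈ 308 km

308 km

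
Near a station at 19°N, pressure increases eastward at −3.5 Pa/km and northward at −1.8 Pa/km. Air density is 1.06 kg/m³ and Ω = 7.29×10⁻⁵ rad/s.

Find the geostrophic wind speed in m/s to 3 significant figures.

78.2 m/s

Coriolis parameter at 19°N:
f = 2Ω sin φ = 2 × 7.29×10⁻⁵ × sin 19° = 4.75×10⁻⁵ s⁻¹
Component geostrophic relations (x east, y north):
u_g = −(1/(fρ)) ∂P/∂y,  v_g = (1/(fρ)) ∂P/∂x
u_g = −(−1.8×10⁻³)/(4.75×10⁻⁵ × 1.06) = 35.8 m/s;  v_g = (−3.5×10⁻³)/(4.75×10⁻⁵ × 1.06) = −69.6 m/s
|V_g| = √(u_g² + v_g²) = 78.2 m/s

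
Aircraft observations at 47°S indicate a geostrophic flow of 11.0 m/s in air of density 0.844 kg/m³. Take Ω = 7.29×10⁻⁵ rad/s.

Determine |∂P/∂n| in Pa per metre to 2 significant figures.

9.9×10⁻⁴ Pa/m

Coriolis parameter at 47°S:
f = 2Ω sin φ = 2 × 7.29×10⁻⁵ × sin 47° = 1.07×10⁻⁴ s⁻¹
Geostrophic balance rearranged: |∂P/∂n| = f ρ V_g
|∂P/∂n| = 1.07×10⁻⁴ × 0.844 × 11.0 = 9.90×10⁻⁴ Pa/m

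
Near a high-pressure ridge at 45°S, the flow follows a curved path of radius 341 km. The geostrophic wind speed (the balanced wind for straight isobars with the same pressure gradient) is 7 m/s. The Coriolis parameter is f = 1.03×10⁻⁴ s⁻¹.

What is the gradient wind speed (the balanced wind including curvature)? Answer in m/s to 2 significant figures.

Around a high, pressure-gradient force acts outward with centrifugal, so Coriolis balances both:
fV = (1/ρ)|∂P/∂n| + V²/R  →  V² − fR·V + fR·V_g = 0
With fR = 1.03×10⁻⁴ × 341×10³ m = 35.1 m/s:
V = [fR − √((fR)² − 4 fR V_g)]/2 = [35.1 − √(35.1² − 4×35.1×7)]/2 = 9.65 m/s
Supergeostrophic (V > V_g = 7 m/s), as expected around a high.

9.7 m/s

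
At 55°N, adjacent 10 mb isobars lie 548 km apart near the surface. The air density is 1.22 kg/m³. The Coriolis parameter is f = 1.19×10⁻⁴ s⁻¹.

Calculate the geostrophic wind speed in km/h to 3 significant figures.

45.2 km/h

Pressure gradient: |∂P/∂n| = 1000 Pa / 548000 m = 1.82×10⁻³ Pa/m
Geostrophic balance (pressure-gradient force = Coriolis force):
V_g = (1/(fρ)) |∂P/∂n| = 1.82×10⁻³ / (1.19×10⁻⁴ × 1.22) = 12.6 m/s
Converting: 12.6 m/s × 3.6 = 45.2 km/h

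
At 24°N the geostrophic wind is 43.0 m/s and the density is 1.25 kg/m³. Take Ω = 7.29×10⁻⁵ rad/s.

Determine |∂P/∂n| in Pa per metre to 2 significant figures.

3.2×10⁻³ Pa/m

Coriolis parameter at 24°N:
f = 2Ω sin φ = 2 × 7.29×10⁻⁵ × sin 24° = 5.93×10⁻⁵ s⁻¹
Geostrophic balance rearranged: |∂P/∂n| = f ρ V_g
|∂P/∂n| = 5.93×10⁻⁵ × 1.25 × 43.0 = 3.19×10⁻³ Pa/m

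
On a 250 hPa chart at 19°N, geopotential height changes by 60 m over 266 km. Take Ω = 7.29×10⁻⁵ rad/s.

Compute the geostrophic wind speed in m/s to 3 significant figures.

Coriolis parameter at 19°N:
f = 2Ω sin φ = 2 × 7.29×10⁻⁵ × sin 19° = 4.75×10⁻⁵ s⁻¹
Height gradient: |∂Z/∂n| = 60 m / 266000 m = 2.26×10⁻⁴
On a pressure surface, geostrophic balance gives V_g = (g/f)|∂Z/∂n|:
V_g = 9.81 × 2.26×10⁻⁴ / 4.75×10⁻⁵ = 46.6 m/s

46.6 m/s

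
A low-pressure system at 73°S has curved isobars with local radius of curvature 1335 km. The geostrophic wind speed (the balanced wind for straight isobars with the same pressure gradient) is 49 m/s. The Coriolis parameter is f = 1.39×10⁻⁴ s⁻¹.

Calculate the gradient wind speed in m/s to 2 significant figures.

Around a low, centrifugal force acts outward with Coriolis, so pressure-gradient force balances both:
(1/ρ)|∂P/∂n| = fV + V²/R  →  V² + fR·V − fR·V_g = 0
With fR = 1.39×10⁻⁴ × 1335×10³ m = 186 m/s:
V = [−fR + √((fR)² + 4 fR V_g)]/2 = [−186 + √(186² + 4×186×49)]/2 = 40.3 m/s
Subgeostrophic (V < V_g = 49 m/s), as expected around a low.

40 m/s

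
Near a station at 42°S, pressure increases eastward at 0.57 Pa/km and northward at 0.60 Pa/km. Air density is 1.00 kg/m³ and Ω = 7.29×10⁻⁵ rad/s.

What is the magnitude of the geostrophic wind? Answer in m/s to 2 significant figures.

Coriolis parameter at 42°S:
f = 2Ω sin φ = 2 × 7.29×10⁻⁵ × sin 42° = 9.76×10⁻⁵ s⁻¹
In the Southern Hemisphere f is negative: f = −9.76×10⁻⁵ s⁻¹.
Component geostrophic relations (x east, y north):
u_g = −(1/(fρ)) ∂P/∂y,  v_g = (1/(fρ)) ∂P/∂x
u_g = −(0.60×10⁻³)/(−9.76×10⁻⁵ × 1.00) = 6.15 m/s;  v_g = (0.57×10⁻³)/(−9.76×10⁻⁵ × 1.00) = −5.84 m/s
|V_g| = √(u_g² + v_g²) = 8.48 m/s

8.5 m/s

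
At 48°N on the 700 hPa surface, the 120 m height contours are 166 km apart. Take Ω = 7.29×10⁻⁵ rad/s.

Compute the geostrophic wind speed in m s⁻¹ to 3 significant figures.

Coriolis parameter at 48°N:
f = 2Ω sin φ = 2 × 7.29×10⁻⁵ × sin 48° = 1.08×10⁻⁴ s⁻¹
Height gradient: |∂Z/∂n| = 120 m / 166000 m = 7.23×10⁻⁴
On a pressure surface, geostrophic balance gives V_g = (g/f)|∂Z/∂n|:
V_g = 9.81 × 7.23×10⁻⁴ / 1.08×10⁻⁴ = 65.5 m/s

65.5 m s⁻¹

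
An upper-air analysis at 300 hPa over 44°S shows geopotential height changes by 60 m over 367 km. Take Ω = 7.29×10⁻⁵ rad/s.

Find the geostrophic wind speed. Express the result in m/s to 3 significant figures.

15.8 m/s

Coriolis parameter at 44°S:
f = 2Ω sin φ = 2 × 7.29×10⁻⁵ × sin 44° = 1.01×10⁻⁴ s⁻¹
Height gradient: |∂Z/∂n| = 60 m / 367000 m = 1.63×10⁻⁴
On a pressure surface, geostrophic balance gives V_g = (g/f)|∂Z/∂n|:
V_g = 9.81 × 1.63×10⁻⁴ / 1.01×10⁻⁴ = 15.8 m/s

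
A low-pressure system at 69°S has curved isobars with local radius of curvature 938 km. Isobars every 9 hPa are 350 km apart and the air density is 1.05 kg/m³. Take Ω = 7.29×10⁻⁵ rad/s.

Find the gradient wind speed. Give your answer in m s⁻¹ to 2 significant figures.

16 m s⁻¹

Coriolis parameter at 69°S:
f = 2Ω sin φ = 2 × 7.29×10⁻⁵ × sin 69° = 1.36×10⁻⁴ s⁻¹
Pressure gradient: |∂P/∂n| = 900 Pa / 350000 m = 2.57×10⁻³ Pa/m
Geostrophic speed: V_g = |∂P/∂n|/(fρ) = 2.57×10⁻³/(1.36×10⁻⁴ × 1.05) = 18.0 m/s
Around a low, centrifugal force acts outward with Coriolis, so pressure-gradient force balances both:
(1/ρ)|∂P/∂n| = fV + V²/R  →  V² + fR·V − fR·V_g = 0
With fR = 1.36×10⁻⁴ × 938×10³ m = 128 m/s:
V = [−fR + √((fR)² + 4 fR V_g)]/2 = [−128 + √(128² + 4×128×18)]/2 = 16 m/s
Subgeostrophic (V < V_g = 18 m/s), as expected around a low.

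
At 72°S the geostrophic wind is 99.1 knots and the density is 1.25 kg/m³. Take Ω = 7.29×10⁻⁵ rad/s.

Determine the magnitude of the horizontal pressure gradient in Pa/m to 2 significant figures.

8.8×10⁻³ Pa/m

Coriolis parameter at 72°S:
f = 2Ω sin φ = 2 × 7.29×10⁻⁵ × sin 72° = 1.39×10⁻⁴ s⁻¹
Wind speed in SI: 99.1 knots = 51.0 m/s
Geostrophic balance rearranged: |∂P/∂n| = f ρ V_g
|∂P/∂n| = 1.39×10⁻⁴ × 1.25 × 51.0 = 8.84×10⁻³ Pa/m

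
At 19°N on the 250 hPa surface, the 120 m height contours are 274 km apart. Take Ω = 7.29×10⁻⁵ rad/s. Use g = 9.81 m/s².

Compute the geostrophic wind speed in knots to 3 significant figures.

176 knots

Coriolis parameter at 19°N:
f = 2Ω sin φ = 2 × 7.29×10⁻⁵ × sin 19° = 4.75×10⁻⁵ s⁻¹
Height gradient: |∂Z/∂n| = 120 m / 274000 m = 4.38×10⁻⁴
On a pressure surface, geostrophic balance gives V_g = (g/f)|∂Z/∂n|:
V_g = 9.81 × 4.38×10⁻⁴ / 4.75×10⁻⁵ = 90.5 m/s
Converting: 90.5 m/s × 1.944 = 176 knots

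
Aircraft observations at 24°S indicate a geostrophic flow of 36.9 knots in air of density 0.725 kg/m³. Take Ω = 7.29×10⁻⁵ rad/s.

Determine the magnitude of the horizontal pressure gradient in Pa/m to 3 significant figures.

8.16×10⁻⁴ Pa/m

Coriolis parameter at 24°S:
f = 2Ω sin φ = 2 × 7.29×10⁻⁵ × sin 24° = 5.93×10⁻⁵ s⁻¹
Wind speed in SI: 36.9 knots = 19.0 m/s
Geostrophic balance rearranged: |∂P/∂n| = f ρ V_g
|∂P/∂n| = 5.93×10⁻⁵ × 0.725 × 19.0 = 8.16×10⁻⁴ Pa/m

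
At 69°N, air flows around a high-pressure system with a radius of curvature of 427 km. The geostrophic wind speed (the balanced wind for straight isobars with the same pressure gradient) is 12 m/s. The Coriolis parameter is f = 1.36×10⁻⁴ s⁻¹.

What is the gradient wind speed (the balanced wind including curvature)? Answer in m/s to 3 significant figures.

16.9 m/s

Around a high, pressure-gradient force acts outward with centrifugal, so Coriolis balances both:
fV = (1/ρ)|∂P/∂n| + V²/R  →  V² − fR·V + fR·V_g = 0
With fR = 1.36×10⁻⁴ × 427×10³ m = 58.1 m/s:
V = [fR − √((fR)² − 4 fR V_g)]/2 = [58.1 − √(58.1² − 4×58.1×12)]/2 = 16.9 m/s
Supergeostrophic (V > V_g = 12 m/s), as expected around a high.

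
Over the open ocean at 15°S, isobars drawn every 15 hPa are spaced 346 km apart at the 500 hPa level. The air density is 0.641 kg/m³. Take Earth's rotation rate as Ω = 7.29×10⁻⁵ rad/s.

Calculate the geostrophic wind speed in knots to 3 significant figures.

Coriolis parameter at 15°S:
f = 2Ω sin φ = 2 × 7.29×10⁻⁵ × sin 15° = 3.77×10⁻⁵ s⁻¹
Pressure gradient: |∂P/∂n| = 1500 Pa / 346000 m = 4.34×10⁻³ Pa/m
Geostrophic balance (pressure-gradient force = Coriolis force):
V_g = (1/(fρ)) |∂P/∂n| = 4.34×10⁻³ / (3.77×10⁻⁵ × 0.641) = 179 m/s
Converting: 179 m/s × 1.944 = 348 knots

348 knots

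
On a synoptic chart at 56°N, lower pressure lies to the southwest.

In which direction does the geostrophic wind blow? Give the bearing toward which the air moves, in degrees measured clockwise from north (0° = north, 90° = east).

The pressure-gradient force points toward the southwest (bearing 225°).
Geostrophic balance: in the Northern Hemisphere the Coriolis force deflects motion to the right, so the geostrophic wind blows 90° to the right of the pressure-gradient force (low pressure on the left).
Rotating 225° by 90° clockwise gives 315° — the wind blows toward the northwest.

315°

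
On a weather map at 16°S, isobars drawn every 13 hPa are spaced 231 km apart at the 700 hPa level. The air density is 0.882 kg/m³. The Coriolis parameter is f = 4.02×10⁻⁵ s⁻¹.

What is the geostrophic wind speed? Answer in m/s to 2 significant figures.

160 m/s

Pressure gradient: |∂P/∂n| = 1300 Pa / 231000 m = 5.63×10⁻³ Pa/m
Geostrophic balance (pressure-gradient force = Coriolis force):
V_g = (1/(fρ)) |∂P/∂n| = 5.63×10⁻³ / (4.02×10⁻⁵ × 0.882) = 159 m/s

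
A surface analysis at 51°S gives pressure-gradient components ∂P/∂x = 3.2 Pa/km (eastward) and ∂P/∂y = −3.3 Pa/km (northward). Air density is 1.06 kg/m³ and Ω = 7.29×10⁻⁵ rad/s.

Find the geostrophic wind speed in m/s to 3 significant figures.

38.3 m/s

Coriolis parameter at 51°S:
f = 2Ω sin φ = 2 × 7.29×10⁻⁵ × sin 51° = 1.13×10⁻⁴ s⁻¹
In the Southern Hemisphere f is negative: f = −1.13×10⁻⁴ s⁻¹.
Component geostrophic relations (x east, y north):
u_g = −(1/(fρ)) ∂P/∂y,  v_g = (1/(fρ)) ∂P/∂x
u_g = −(−3.3×10⁻³)/(−1.13×10⁻⁴ × 1.06) = −27.5 m/s;  v_g = (3.2×10⁻³)/(−1.13×10⁻⁴ × 1.06) = −26.6 m/s
|V_g| = √(u_g² + v_g²) = 38.3 m/s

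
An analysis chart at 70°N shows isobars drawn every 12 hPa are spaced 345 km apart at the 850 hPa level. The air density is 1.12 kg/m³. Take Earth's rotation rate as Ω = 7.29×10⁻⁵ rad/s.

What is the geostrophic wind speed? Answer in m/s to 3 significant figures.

Coriolis parameter at 70°N:
f = 2Ω sin φ = 2 × 7.29×10⁻⁵ × sin 70° = 1.37×10⁻⁴ s⁻¹
Pressure gradient: |∂P/∂n| = 1200 Pa / 345000 m = 3.48×10⁻³ Pa/m
Geostrophic balance (pressure-gradient force = Coriolis force):
V_g = (1/(fρ)) |∂P/∂n| = 3.48×10⁻³ / (1.37×10⁻⁴ × 1.12) = 22.7 m/s

22.7 m/s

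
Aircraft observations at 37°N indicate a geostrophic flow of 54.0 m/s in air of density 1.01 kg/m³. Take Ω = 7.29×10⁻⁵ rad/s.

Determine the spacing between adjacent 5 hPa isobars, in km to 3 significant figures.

Coriolis parameter at 37°N:
f = 2Ω sin φ = 2 × 7.29×10⁻⁵ × sin 37° = 8.77×10⁻⁵ s⁻¹
Geostrophic balance rearranged: |∂P/∂n| = f ρ V_g
|∂P/∂n| = 8.77×10⁻⁵ × 1.01 × 54.0 = 4.79×10⁻³ Pa/m
Isobar spacing: Δn = ΔP/|∂P/∂n| = 500 Pa / 4.79×10⁻³ Pa/m = 104480 m ≈ 104 km

104 km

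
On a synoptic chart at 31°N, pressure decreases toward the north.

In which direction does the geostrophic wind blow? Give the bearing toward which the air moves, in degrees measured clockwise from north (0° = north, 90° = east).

090°

The pressure-gradient force points toward the north (bearing 000°).
Geostrophic balance: in the Northern Hemisphere the Coriolis force deflects motion to the right, so the geostrophic wind blows 90° to the right of the pressure-gradient force (low pressure on the left).
Rotating 000° by 90° clockwise gives 090° — the wind blows toward the east.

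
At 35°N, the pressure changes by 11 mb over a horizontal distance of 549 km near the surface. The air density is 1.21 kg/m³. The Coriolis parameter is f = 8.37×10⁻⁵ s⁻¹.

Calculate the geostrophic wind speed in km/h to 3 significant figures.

71.2 km/h

Pressure gradient: |∂P/∂n| = 1100 Pa / 549000 m = 2.00×10⁻³ Pa/m
Geostrophic balance (pressure-gradient force = Coriolis force):
V_g = (1/(fρ)) |∂P/∂n| = 2.00×10⁻³ / (8.37×10⁻⁵ × 1.21) = 19.8 m/s
Converting: 19.8 m/s × 3.6 = 71.2 km/h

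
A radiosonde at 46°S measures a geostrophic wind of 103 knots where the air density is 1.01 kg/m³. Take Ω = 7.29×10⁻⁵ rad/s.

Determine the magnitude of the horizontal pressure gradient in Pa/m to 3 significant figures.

5.61×10⁻³ Pa/m

Coriolis parameter at 46°S:
f = 2Ω sin φ = 2 × 7.29×10⁻⁵ × sin 46° = 1.05×10⁻⁴ s⁻¹
Wind speed in SI: 103 knots = 53.0 m/s
Geostrophic balance rearranged: |∂P/∂n| = f ρ V_g
|∂P/∂n| = 1.05×10⁻⁴ × 1.01 × 53.0 = 5.61×10⁻³ Pa/m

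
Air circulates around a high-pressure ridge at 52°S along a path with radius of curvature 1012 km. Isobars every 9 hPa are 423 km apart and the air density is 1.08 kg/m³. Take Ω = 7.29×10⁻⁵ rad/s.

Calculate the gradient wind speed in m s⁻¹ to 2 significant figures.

21 m s⁻¹

Coriolis parameter at 52°S:
f = 2Ω sin φ = 2 × 7.29×10⁻⁵ × sin 52° = 1.15×10⁻⁴ s⁻¹
Pressure gradient: |∂P/∂n| = 900 Pa / 423000 m = 2.13×10⁻³ Pa/m
Geostrophic speed: V_g = |∂P/∂n|/(fρ) = 2.13×10⁻³/(1.15×10⁻⁴ × 1.08) = 17.1 m/s
Around a high, pressure-gradient force acts outward with centrifugal, so Coriolis balances both:
fV = (1/ρ)|∂P/∂n| + V²/R  →  V² − fR·V + fR·V_g = 0
With fR = 1.15×10⁻⁴ × 1012×10³ m = 116 m/s:
V = [fR − √((fR)² − 4 fR V_g)]/2 = [116 − √(116² − 4×116×17.1)]/2 = 20.9 m/s
Supergeostrophic (V > V_g = 17.1 m/s), as expected around a high.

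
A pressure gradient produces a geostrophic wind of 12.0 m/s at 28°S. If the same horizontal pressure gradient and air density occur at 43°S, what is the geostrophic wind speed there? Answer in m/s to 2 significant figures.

8.3 m/s

With the same pressure gradient and density, V_g ∝ 1/f ∝ 1/sin φ.
V₂ = V₁ · sin φ₁ / sin φ₂ = 12.0 × sin 28° / sin 43°
V₂ = 12.0 × 0.4695/0.6820 = 8.3 m/s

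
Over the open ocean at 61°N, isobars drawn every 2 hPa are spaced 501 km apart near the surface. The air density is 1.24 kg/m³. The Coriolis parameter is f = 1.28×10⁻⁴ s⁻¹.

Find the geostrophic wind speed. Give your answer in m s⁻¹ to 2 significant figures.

Pressure gradient: |∂P/∂n| = 200 Pa / 501000 m = 3.99×10⁻⁴ Pa/m
Geostrophic balance (pressure-gradient force = Coriolis force):
V_g = (1/(fρ)) |∂P/∂n| = 3.99×10⁻⁴ / (1.28×10⁻⁴ × 1.24) = 2.52 m/s

2.5 m s⁻¹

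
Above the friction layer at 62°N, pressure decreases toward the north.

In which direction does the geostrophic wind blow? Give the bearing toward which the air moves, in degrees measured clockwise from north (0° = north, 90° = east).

The pressure-gradient force points toward the north (bearing 000°).
Geostrophic balance: in the Northern Hemisphere the Coriolis force deflects motion to the right, so the geostrophic wind blows 90° to the right of the pressure-gradient force (low pressure on the left).
Rotating 000° by 90° clockwise gives 090° — the wind blows toward the east.

090°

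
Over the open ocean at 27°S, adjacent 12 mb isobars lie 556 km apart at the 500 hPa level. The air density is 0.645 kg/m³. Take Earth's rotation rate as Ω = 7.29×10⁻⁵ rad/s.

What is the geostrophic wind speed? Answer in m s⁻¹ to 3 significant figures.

Coriolis parameter at 27°S:
f = 2Ω sin φ = 2 × 7.29×10⁻⁵ × sin 27° = 6.62×10⁻⁵ s⁻¹
Pressure gradient: |∂P/∂n| = 1200 Pa / 556000 m = 2.16×10⁻³ Pa/m
Geostrophic balance (pressure-gradient force = Coriolis force):
V_g = (1/(fρ)) |∂P/∂n| = 2.16×10⁻³ / (6.62×10⁻⁵ × 0.645) = 50.6 m/s

50.6 m s⁻¹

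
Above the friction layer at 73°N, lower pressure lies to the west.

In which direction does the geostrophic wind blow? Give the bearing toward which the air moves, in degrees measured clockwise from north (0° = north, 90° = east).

The pressure-gradient force points toward the west (bearing 270°).
Geostrophic balance: in the Northern Hemisphere the Coriolis force deflects motion to the right, so the geostrophic wind blows 90° to the right of the pressure-gradient force (low pressure on the left).
Rotating 270° by 90° clockwise gives 000° — the wind blows toward the north.

000°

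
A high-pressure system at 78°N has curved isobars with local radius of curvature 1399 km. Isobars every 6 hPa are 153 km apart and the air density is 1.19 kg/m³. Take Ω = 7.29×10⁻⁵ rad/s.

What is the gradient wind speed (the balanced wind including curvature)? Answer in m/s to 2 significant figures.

27 m/s

Coriolis parameter at 78°N:
f = 2Ω sin φ = 2 × 7.29×10⁻⁵ × sin 78° = 1.43×10⁻⁴ s⁻¹
Pressure gradient: |∂P/∂n| = 600 Pa / 153000 m = 3.92×10⁻³ Pa/m
Geostrophic speed: V_g = |∂P/∂n|/(fρ) = 3.92×10⁻³/(1.43×10⁻⁴ × 1.19) = 23.1 m/s
Around a high, pressure-gradient force acts outward with centrifugal, so Coriolis balances both:
fV = (1/ρ)|∂P/∂n| + V²/R  →  V² − fR·V + fR·V_g = 0
With fR = 1.43×10⁻⁴ × 1399×10³ m = 200 m/s:
V = [fR − √((fR)² − 4 fR V_g)]/2 = [200 − √(200² − 4×200×23.1)]/2 = 26.7 m/s
Supergeostrophic (V > V_g = 23.1 m/s), as expected around a high.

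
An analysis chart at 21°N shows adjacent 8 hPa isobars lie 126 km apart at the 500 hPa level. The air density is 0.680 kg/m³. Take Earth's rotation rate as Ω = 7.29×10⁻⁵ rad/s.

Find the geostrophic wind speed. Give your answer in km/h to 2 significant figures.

Coriolis parameter at 21°N:
f = 2Ω sin φ = 2 × 7.29×10⁻⁵ × sin 21° = 5.23×10⁻⁵ s⁻¹
Pressure gradient: |∂P/∂n| = 800 Pa / 126000 m = 6.35×10⁻³ Pa/m
Geostrophic balance (pressure-gradient force = Coriolis force):
V_g = (1/(fρ)) |∂P/∂n| = 6.35×10⁻³ / (5.23×10⁻⁵ × 0.680) = 179 m/s
Converting: 179 m/s × 3.6 = 640 km/h

640 km/h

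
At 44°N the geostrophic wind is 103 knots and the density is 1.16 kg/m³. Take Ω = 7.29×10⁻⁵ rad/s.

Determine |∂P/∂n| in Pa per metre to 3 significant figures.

Coriolis parameter at 44°N:
f = 2Ω sin φ = 2 × 7.29×10⁻⁵ × sin 44° = 1.01×10⁻⁴ s⁻¹
Wind speed in SI: 103 knots = 53.0 m/s
Geostrophic balance rearranged: |∂P/∂n| = f ρ V_g
|∂P/∂n| = 1.01×10⁻⁴ × 1.16 × 53.0 = 6.23×10⁻³ Pa/m

6.23×10⁻³ Pa/m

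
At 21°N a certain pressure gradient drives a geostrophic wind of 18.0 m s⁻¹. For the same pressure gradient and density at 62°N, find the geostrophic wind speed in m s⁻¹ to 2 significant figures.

7.3 m s⁻¹

With the same pressure gradient and density, V_g ∝ 1/f ∝ 1/sin φ.
V₂ = V₁ · sin φ₁ / sin φ₂ = 18.0 × sin 21° / sin 62°
V₂ = 18.0 × 0.3584/0.8829 = 7.3 m s⁻¹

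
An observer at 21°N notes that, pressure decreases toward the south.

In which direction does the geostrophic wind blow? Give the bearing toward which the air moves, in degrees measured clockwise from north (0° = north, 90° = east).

The pressure-gradient force points toward the south (bearing 180°).
Geostrophic balance: in the Northern Hemisphere the Coriolis force deflects motion to the right, so the geostrophic wind blows 90° to the right of the pressure-gradient force (low pressure on the left).
Rotating 180° by 90° clockwise gives 270° — the wind blows toward the west.

270°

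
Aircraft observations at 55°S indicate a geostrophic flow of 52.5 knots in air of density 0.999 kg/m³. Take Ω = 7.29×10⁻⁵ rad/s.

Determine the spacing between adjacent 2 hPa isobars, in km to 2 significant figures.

Coriolis parameter at 55°S:
f = 2Ω sin φ = 2 × 7.29×10⁻⁵ × sin 55° = 1.19×10⁻⁴ s⁻¹
Wind speed in SI: 52.5 knots = 27.0 m/s
Geostrophic balance rearranged: |∂P/∂n| = f ρ V_g
|∂P/∂n| = 1.19×10⁻⁴ × 0.999 × 27.0 = 3.22×10⁻³ Pa/m
Isobar spacing: Δn = ΔP/|∂P/∂n| = 200 Pa / 3.22×10⁻³ Pa/m = 62065 m ≈ 62 km

62 km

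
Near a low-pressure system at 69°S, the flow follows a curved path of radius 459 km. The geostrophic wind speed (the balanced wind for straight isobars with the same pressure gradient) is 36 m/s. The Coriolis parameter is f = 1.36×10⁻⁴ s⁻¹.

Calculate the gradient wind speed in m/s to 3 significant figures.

25.5 m/s

Around a low, centrifugal force acts outward with Coriolis, so pressure-gradient force balances both:
(1/ρ)|∂P/∂n| = fV + V²/R  →  V² + fR·V − fR·V_g = 0
With fR = 1.36×10⁻⁴ × 459×10³ m = 62.4 m/s:
V = [−fR + √((fR)² + 4 fR V_g)]/2 = [−62.4 + √(62.4² + 4×62.4×36)]/2 = 25.5 m/s
Subgeostrophic (V < V_g = 36 m/s), as expected around a low.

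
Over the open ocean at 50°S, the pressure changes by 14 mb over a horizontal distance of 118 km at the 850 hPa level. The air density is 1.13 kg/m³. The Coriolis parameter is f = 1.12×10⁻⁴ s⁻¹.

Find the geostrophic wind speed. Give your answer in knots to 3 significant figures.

Pressure gradient: |∂P/∂n| = 1400 Pa / 118000 m = 1.19×10⁻² Pa/m
Geostrophic balance (pressure-gradient force = Coriolis force):
V_g = (1/(fρ)) |∂P/∂n| = 1.19×10⁻² / (1.12×10⁻⁴ × 1.13) = 93.7 m/s
Converting: 93.7 m/s × 1.944 = 182 knots

182 knots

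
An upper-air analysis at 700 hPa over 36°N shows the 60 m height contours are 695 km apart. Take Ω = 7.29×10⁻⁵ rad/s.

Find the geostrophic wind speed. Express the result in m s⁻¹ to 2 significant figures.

9.9 m s⁻¹

Coriolis parameter at 36°N:
f = 2Ω sin φ = 2 × 7.29×10⁻⁵ × sin 36° = 8.57×10⁻⁵ s⁻¹
Height gradient: |∂Z/∂n| = 60 m / 695000 m = 8.63×10⁻⁵
On a pressure surface, geostrophic balance gives V_g = (g/f)|∂Z/∂n|:
V_g = 9.81 × 8.63×10⁻⁵ / 8.57×10⁻⁵ = 9.88 m/s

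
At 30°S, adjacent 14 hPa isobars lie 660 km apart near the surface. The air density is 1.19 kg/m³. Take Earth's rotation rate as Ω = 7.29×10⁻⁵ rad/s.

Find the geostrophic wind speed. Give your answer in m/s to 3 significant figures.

24.5 m/s

Coriolis parameter at 30°S:
f = 2Ω sin φ = 2 × 7.29×10⁻⁵ × sin 30° = 7.29×10⁻⁵ s⁻¹
Pressure gradient: |∂P/∂n| = 1400 Pa / 660000 m = 2.12×10⁻³ Pa/m
Geostrophic balance (pressure-gradient force = Coriolis force):
V_g = (1/(fρ)) |∂P/∂n| = 2.12×10⁻³ / (7.29×10⁻⁵ × 1.19) = 24.5 m/s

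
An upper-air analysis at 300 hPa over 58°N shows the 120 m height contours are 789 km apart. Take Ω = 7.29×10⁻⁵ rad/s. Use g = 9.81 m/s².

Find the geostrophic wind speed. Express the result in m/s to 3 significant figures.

Coriolis parameter at 58°N:
f = 2Ω sin φ = 2 × 7.29×10⁻⁵ × sin 58° = 1.24×10⁻⁴ s⁻¹
Height gradient: |∂Z/∂n| = 120 m / 789000 m = 1.52×10⁻⁴
On a pressure surface, geostrophic balance gives V_g = (g/f)|∂Z/∂n|:
V_g = 9.81 × 1.52×10⁻⁴ / 1.24×10⁻⁴ = 12.1 m/s

12.1 m/s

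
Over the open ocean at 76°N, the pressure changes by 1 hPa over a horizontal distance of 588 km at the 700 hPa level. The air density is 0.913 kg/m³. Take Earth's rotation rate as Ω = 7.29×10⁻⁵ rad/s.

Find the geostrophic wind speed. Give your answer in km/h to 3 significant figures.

Coriolis parameter at 76°N:
f = 2Ω sin φ = 2 × 7.29×10⁻⁵ × sin 76° = 1.41×10⁻⁴ s⁻¹
Pressure gradient: |∂P/∂n| = 100 Pa / 588000 m = 1.70×10⁻⁴ Pa/m
Geostrophic balance (pressure-gradient force = Coriolis force):
V_g = (1/(fρ)) |∂P/∂n| = 1.70×10⁻⁴ / (1.41×10⁻⁴ × 0.913) = 1.32 m/s
Converting: 1.32 m/s × 3.6 = 4.74 km/h

4.74 km/h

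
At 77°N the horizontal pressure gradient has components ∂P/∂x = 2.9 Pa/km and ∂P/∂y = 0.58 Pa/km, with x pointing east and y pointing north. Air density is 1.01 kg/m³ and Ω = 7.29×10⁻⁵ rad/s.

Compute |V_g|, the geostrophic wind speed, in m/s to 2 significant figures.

21 m/s

Coriolis parameter at 77°N:
f = 2Ω sin φ = 2 × 7.29×10⁻⁵ × sin 77° = 1.42×10⁻⁴ s⁻¹
Component geostrophic relations (x east, y north):
u_g = −(1/(fρ)) ∂P/∂y,  v_g = (1/(fρ)) ∂P/∂x
u_g = −(0.58×10⁻³)/(1.42×10⁻⁴ × 1.01) = −4.04 m/s;  v_g = (2.9×10⁻³)/(1.42×10⁻⁴ × 1.01) = 20.2 m/s
|V_g| = √(u_g² + v_g²) = 20.6 m/s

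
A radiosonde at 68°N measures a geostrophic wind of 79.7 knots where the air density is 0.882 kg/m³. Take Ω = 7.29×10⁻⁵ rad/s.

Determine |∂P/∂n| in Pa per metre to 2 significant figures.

4.9×10⁻³ Pa/m

Coriolis parameter at 68°N:
f = 2Ω sin φ = 2 × 7.29×10⁻⁵ × sin 68° = 1.35×10⁻⁴ s⁻¹
Wind speed in SI: 79.7 knots = 41.0 m/s
Geostrophic balance rearranged: |∂P/∂n| = f ρ V_g
|∂P/∂n| = 1.35×10⁻⁴ × 0.882 × 41.0 = 4.89×10⁻³ Pa/m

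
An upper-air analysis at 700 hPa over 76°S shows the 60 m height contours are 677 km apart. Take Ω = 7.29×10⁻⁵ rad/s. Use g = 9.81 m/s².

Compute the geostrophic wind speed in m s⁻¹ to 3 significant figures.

Coriolis parameter at 76°S:
f = 2Ω sin φ = 2 × 7.29×10⁻⁵ × sin 76° = 1.41×10⁻⁴ s⁻¹
Height gradient: |∂Z/∂n| = 60 m / 677000 m = 8.86×10⁻⁵
On a pressure surface, geostrophic balance gives V_g = (g/f)|∂Z/∂n|:
V_g = 9.81 × 8.86×10⁻⁵ / 1.41×10⁻⁴ = 6.15 m/s

6.15 m s⁻¹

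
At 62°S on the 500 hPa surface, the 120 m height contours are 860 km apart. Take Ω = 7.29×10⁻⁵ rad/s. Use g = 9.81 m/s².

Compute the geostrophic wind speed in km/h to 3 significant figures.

38.3 km/h

Coriolis parameter at 62°S:
f = 2Ω sin φ = 2 × 7.29×10⁻⁵ × sin 62° = 1.29×10⁻⁴ s⁻¹
Height gradient: |∂Z/∂n| = 120 m / 860000 m = 1.40×10⁻⁴
On a pressure surface, geostrophic balance gives V_g = (g/f)|∂Z/∂n|:
V_g = 9.81 × 1.40×10⁻⁴ / 1.29×10⁻⁴ = 10.6 m/s
Converting: 10.6 m/s × 3.6 = 38.3 km/h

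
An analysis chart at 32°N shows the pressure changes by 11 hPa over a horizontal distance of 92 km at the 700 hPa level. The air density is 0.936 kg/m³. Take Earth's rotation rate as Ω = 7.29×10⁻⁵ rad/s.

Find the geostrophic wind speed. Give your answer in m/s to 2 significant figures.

170 m/s

Coriolis parameter at 32°N:
f = 2Ω sin φ = 2 × 7.29×10⁻⁵ × sin 32° = 7.73×10⁻⁵ s⁻¹
Pressure gradient: |∂P/∂n| = 1100 Pa / 92000 m = 1.20×10⁻² Pa/m
Geostrophic balance (pressure-gradient force = Coriolis force):
V_g = (1/(fρ)) |∂P/∂n| = 1.20×10⁻² / (7.73×10⁻⁵ × 0.936) = 165 m/s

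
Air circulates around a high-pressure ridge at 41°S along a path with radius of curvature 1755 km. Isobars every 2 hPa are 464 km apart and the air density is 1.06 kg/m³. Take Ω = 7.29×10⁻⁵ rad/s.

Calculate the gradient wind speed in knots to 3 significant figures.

8.48 knots

Coriolis parameter at 41°S:
f = 2Ω sin φ = 2 × 7.29×10⁻⁵ × sin 41° = 9.57×10⁻⁵ s⁻¹
Pressure gradient: |∂P/∂n| = 200 Pa / 464000 m = 4.31×10⁻⁴ Pa/m
Geostrophic speed: V_g = |∂P/∂n|/(fρ) = 4.31×10⁻⁴/(9.57×10⁻⁵ × 1.06) = 4.25 m/s
Around a high, pressure-gradient force acts outward with centrifugal, so Coriolis balances both:
fV = (1/ρ)|∂P/∂n| + V²/R  →  V² − fR·V + fR·V_g = 0
With fR = 9.57×10⁻⁵ × 1755×10³ m = 168 m/s:
V = [fR − √((fR)² − 4 fR V_g)]/2 = [168 − √(168² − 4×168×4.25)]/2 = 4.36 m/s
Supergeostrophic (V > V_g = 4.25 m/s), as expected around a high.
Converting: 4.36 m/s × 1.944 = 8.48 knots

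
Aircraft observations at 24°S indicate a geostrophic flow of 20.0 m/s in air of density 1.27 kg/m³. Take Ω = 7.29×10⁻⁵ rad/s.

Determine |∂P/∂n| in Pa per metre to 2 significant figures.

1.5×10⁻³ Pa/m

Coriolis parameter at 24°S:
f = 2Ω sin φ = 2 × 7.29×10⁻⁵ × sin 24° = 5.93×10⁻⁵ s⁻¹
Geostrophic balance rearranged: |∂P/∂n| = f ρ V_g
|∂P/∂n| = 5.93×10⁻⁵ × 1.27 × 20.0 = 1.51×10⁻³ Pa/m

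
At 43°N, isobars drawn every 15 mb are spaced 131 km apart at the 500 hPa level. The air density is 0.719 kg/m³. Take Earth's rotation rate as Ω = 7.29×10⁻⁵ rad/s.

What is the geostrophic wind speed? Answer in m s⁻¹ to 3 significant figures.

Coriolis parameter at 43°N:
f = 2Ω sin φ = 2 × 7.29×10⁻⁵ × sin 43° = 9.94×10⁻⁵ s⁻¹
Pressure gradient: |∂P/∂n| = 1500 Pa / 131000 m = 1.15×10⁻² Pa/m
Geostrophic balance (pressure-gradient force = Coriolis force):
V_g = (1/(fρ)) |∂P/∂n| = 1.15×10⁻² / (9.94×10⁻⁵ × 0.719) = 160 m/s

160 m s⁻¹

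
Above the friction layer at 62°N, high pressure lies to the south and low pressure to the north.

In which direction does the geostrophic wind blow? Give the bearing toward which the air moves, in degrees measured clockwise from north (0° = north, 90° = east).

The pressure-gradient force points toward the north (bearing 000°).
Geostrophic balance: in the Northern Hemisphere the Coriolis force deflects motion to the right, so the geostrophic wind blows 90° to the right of the pressure-gradient force (low pressure on the left).
Rotating 000° by 90° clockwise gives 090° — the wind blows toward the east.

090°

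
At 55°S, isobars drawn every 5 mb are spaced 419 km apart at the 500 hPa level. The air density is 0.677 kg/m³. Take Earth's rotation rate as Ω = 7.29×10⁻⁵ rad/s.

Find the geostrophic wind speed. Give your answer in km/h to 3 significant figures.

Coriolis parameter at 55°S:
f = 2Ω sin φ = 2 × 7.29×10⁻⁵ × sin 55° = 1.19×10⁻⁴ s⁻¹
Pressure gradient: |∂P/∂n| = 500 Pa / 419000 m = 1.19×10⁻³ Pa/m
Geostrophic balance (pressure-gradient force = Coriolis force):
V_g = (1/(fρ)) |∂P/∂n| = 1.19×10⁻³ / (1.19×10⁻⁴ × 0.677) = 14.8 m/s
Converting: 14.8 m/s × 3.6 = 53.1 km/h

53.1 km/h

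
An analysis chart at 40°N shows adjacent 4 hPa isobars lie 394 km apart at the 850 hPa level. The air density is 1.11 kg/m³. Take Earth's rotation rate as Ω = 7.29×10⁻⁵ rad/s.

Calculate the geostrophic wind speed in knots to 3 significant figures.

19.0 knots

Coriolis parameter at 40°N:
f = 2Ω sin φ = 2 × 7.29×10⁻⁵ × sin 40° = 9.37×10⁻⁵ s⁻¹
Pressure gradient: |∂P/∂n| = 400 Pa / 394000 m = 1.02×10⁻³ Pa/m
Geostrophic balance (pressure-gradient force = Coriolis force):
V_g = (1/(fρ)) |∂P/∂n| = 1.02×10⁻³ / (9.37×10⁻⁵ × 1.11) = 9.76 m/s
Converting: 9.76 m/s × 1.944 = 19.0 knots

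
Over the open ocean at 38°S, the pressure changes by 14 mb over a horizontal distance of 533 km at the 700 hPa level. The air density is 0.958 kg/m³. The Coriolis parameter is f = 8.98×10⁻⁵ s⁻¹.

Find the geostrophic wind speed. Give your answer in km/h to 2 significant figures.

110 km/h

Pressure gradient: |∂P/∂n| = 1400 Pa / 533000 m = 2.63×10⁻³ Pa/m
Geostrophic balance (pressure-gradient force = Coriolis force):
V_g = (1/(fρ)) |∂P/∂n| = 2.63×10⁻³ / (8.98×10⁻⁵ × 0.958) = 30.5 m/s
Converting: 30.5 m/s × 3.6 = 110 km/h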